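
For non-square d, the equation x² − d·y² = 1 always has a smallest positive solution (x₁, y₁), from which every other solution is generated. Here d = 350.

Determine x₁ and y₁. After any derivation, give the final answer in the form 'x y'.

449 24

[18; 1,2,2,2,1,36] for √350; ℓ=6 ⇒ convergent index 5
a_0=18:  p_0=18·1+0=18,  q_0=18·0+1=1
a_1=1:  p_1=1·18+1=19,  q_1=1·1+0=1
a_2=2:  p_2=2·19+18=56,  q_2=2·1+1=3
a_3=2:  p_3=2·56+19=131,  q_3=2·3+1=7
a_4=2:  p_4=2·131+56=318,  q_4=2·7+3=17
a_5=1:  p_5=1·318+131=449,  q_5=1·17+7=24
(x₁, y₁) = (449, 24);  449² − 350·24² = 1 ✓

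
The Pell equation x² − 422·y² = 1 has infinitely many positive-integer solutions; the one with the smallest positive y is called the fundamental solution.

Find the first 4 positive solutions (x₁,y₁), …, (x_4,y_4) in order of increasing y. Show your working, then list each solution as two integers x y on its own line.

d=422: √d = [20; 1,1,5,2,1,…,1,1,40] (ℓ=14, even), read p_13/q_13
k=0  a_k=20  p_k/q_k = 20/1
k=1  a_k=1  p_k/q_k = 21/1
…
k=3  a_k=5  p_k/q_k = 226/11
k=4  a_k=2  p_k/q_k = 493/24
k=5  a_k=1  p_k/q_k = 719/35
k=6  a_k=3  p_k/q_k = 2650/129
…
k=8  a_k=3  p_k/q_k = 163807/7974
…
k=11  a_k=5  p_k/q_k = 3211821/156349
k=12  a_k=1  p_k/q_k = 3810680/185501
k=13  a_k=1  p_k/q_k = 7022501/341850
→ (7022501, 341850).  Check: 7022501²=49315520295001, 422·341850²=49315520295000, difference 1.
(x_2, y_2) = (7022501·7022501 + 422·341850·341850, 7022501·341850 + 341850·7022501) = (98631040590001, 4801283933700)
(x_3, y_3) = (7022501·98631040590001 + 422·341850·4801283933700, 7022501·4801283933700 + 341850·98631040590001) = (1385273162348638202501, 67434042451384025550)
(x_4, y_4) = (7022501·1385273162348638202501 + 422·341850·67434042451384025550, 7022501·67434042451384025550 + 341850·1385273162348638202501) = (19456164335732849620362360001, 947111261097768740333867400)

7022501 341850
98631040590001 4801283933700
1385273162348638202501 67434042451384025550
19456164335732849620362360001 947111261097768740333867400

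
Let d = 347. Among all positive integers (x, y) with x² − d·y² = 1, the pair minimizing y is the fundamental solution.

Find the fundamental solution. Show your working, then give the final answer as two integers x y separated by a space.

641602 34443

√347 = [18; 1,1,1,2,4,…,1,1,36, …], period ℓ=14 (even) → k=13
step 0: (18, 1)  from 18·(1,0) + (0,1)
step 1: (19, 1)  from 1·(18,1) + (1,0)
step 2: (37, 2)  from 1·(19,1) + (18,1)
step 3: (56, 3)  from 1·(37,2) + (19,1)
step 4: (149, 8)  from 2·(56,3) + (37,2)
…
step 7: (14269, 766)  from 17·(801,43) + (652,35)
…
step 9: (74549, 4002)  from 4·(15070,809) + (14269,766)
…
step 11: (238717, 12815)  from 1·(164168,8813) + (74549,4002)
step 12: (402885, 21628)  from 1·(238717,12815) + (164168,8813)
step 13: (641602, 34443)  from 1·(402885,21628) + (238717,12815)
(x₁, y₁) = (641602, 34443);  641602² − 347·34443² = 1 ✓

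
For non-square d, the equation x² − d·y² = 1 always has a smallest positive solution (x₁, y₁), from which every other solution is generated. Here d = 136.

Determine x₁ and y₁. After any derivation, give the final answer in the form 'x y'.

√136 → a₀=11, period (1,1,1,22); ℓ=4 even so k=3
step 0: (11, 1)  from 11·(1,0) + (0,1)
step 1: (12, 1)  from 1·(11,1) + (1,0)
step 2: (23, 2)  from 1·(12,1) + (11,1)
step 3: (35, 3)  from 1·(23,2) + (12,1)
→ (35, 3).  Check: 35²=1225, 136·3²=1224, difference 1.

35 3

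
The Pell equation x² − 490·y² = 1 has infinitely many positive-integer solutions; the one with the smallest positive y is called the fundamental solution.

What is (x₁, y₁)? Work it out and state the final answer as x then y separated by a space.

1039681 46968

[22; 7,2,1,4,4,4,1,2,7,44] for √490; ℓ=10 ⇒ convergent index 9
k=0  a_k=22  p_k/q_k = 22/1
…
k=2  a_k=2  p_k/q_k = 332/15
k=3  a_k=1  p_k/q_k = 487/22
…
k=7  a_k=1  p_k/q_k = 50315/2273
k=8  a_k=2  p_k/q_k = 141338/6385
k=9  a_k=7  p_k/q_k = 1039681/46968
fundamental: x₁=1039681, y₁=46968  (since 1080936581761 − 490·2205993024 = 1)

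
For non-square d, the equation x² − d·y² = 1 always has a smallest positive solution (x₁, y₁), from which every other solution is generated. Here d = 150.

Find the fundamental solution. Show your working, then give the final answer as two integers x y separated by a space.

d=150: √d = [12; 4,24] (ℓ=2, even), read p_1/q_1
i=0: a=12 ⇒ p=12, q=1
i=1: a=4 ⇒ p=49, q=4
→ (49, 4).  Check: 49²=2401, 150·4²=2400, difference 1.

49 4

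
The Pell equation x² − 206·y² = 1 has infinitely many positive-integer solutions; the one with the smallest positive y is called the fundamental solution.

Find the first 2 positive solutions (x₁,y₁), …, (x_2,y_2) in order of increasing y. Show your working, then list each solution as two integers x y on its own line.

d=206: √d = [14; 2,1,5,14,5,1,2,28] (ℓ=8, even), read p_7/q_7
step 0: (14, 1)  from 14·(1,0) + (0,1)
step 1: (29, 2)  from 2·(14,1) + (1,0)
…
step 3: (244, 17)  from 5·(43,3) + (29,2)
…
step 6: (20998, 1463)  from 1·(17539,1222) + (3459,241)
step 7: (59535, 4148)  from 2·(20998,1463) + (17539,1222)
(x₁, y₁) = (59535, 4148);  59535² − 206·4148² = 1 ✓
n=2: (59535,4148)∘(59535,4148) = (59535·59535+206·4148·4148, 59535·4148+4148·59535) = (7088832449,493902360)

59535 4148
7088832449 493902360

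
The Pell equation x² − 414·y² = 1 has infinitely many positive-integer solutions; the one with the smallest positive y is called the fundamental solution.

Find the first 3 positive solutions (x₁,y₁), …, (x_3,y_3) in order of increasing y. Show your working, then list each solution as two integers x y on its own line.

d=414: √d = [20; 2,1,7,2,7,1,2,40] (ℓ=8, even), read p_7/q_7
k=0  a_k=20  p_k/q_k = 20/1
k=1  a_k=2  p_k/q_k = 41/2
k=2  a_k=1  p_k/q_k = 61/3
…
k=4  a_k=2  p_k/q_k = 997/49
k=5  a_k=7  p_k/q_k = 7447/366
k=6  a_k=1  p_k/q_k = 8444/415
k=7  a_k=2  p_k/q_k = 24335/1196
fundamental: x₁=24335, y₁=1196  (since 592192225 − 414·1430416 = 1)
(24335+1196√414)^2 = 1184384449 + 58209320√414
(24335+1196√414)^3 = 57643991108495 + 2833047603204√414

24335 1196
1184384449 58209320
57643991108495 2833047603204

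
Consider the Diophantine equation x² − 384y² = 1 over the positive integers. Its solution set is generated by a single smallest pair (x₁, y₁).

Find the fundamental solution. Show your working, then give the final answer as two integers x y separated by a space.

√384 → a₀=19, period (1,1,2,9,2,1,1,38); ℓ=8 even so k=7
step 0: (19, 1)  from 19·(1,0) + (0,1)
step 1: (20, 1)  from 1·(19,1) + (1,0)
…
step 3: (98, 5)  from 2·(39,2) + (20,1)
step 4: (921, 47)  from 9·(98,5) + (39,2)
step 5: (1940, 99)  from 2·(921,47) + (98,5)
step 6: (2861, 146)  from 1·(1940,99) + (921,47)
step 7: (4801, 245)  from 1·(2861,146) + (1940,99)
(x₁, y₁) = (4801, 245);  4801² − 384·245² = 1 ✓

4801 245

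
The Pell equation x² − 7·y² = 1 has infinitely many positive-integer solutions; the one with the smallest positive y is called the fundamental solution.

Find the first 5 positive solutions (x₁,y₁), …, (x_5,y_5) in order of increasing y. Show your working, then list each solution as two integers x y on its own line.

8 3
127 48
2024 765
32257 12192
514088 194307

d=7: √d = [2; 1,1,1,4] (ℓ=4, even), read p_3/q_3
i=0: a=2 ⇒ p=2, q=1
i=1: a=1 ⇒ p=3, q=1
i=2: a=1 ⇒ p=5, q=2
i=3: a=1 ⇒ p=8, q=3
(x₁, y₁) = (8, 3);  8² − 7·3² = 1 ✓
(8+3√7)^2 = 127 + 48√7
(8+3√7)^3 = 2024 + 765√7
(8+3√7)^4 = 32257 + 12192√7
(8+3√7)^5 = 514088 + 194307√7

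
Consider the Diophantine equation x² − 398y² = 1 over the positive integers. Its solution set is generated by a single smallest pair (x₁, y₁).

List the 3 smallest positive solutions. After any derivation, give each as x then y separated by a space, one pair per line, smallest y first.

399 20
318401 15960
254083599 12736060

√398 = [19; 1,18,1,38, …], period ℓ=4 (even) → k=3
a_0=19:  p_0=19·1+0=19,  q_0=19·0+1=1
a_1=1:  p_1=1·19+1=20,  q_1=1·1+0=1
a_2=18:  p_2=18·20+19=379,  q_2=18·1+1=19
a_3=1:  p_3=1·379+20=399,  q_3=1·19+1=20
→ (399, 20).  Check: 399²=159201, 398·20²=159200, difference 1.
n=2: (399,20)∘(399,20) = (399·399+398·20·20, 399·20+20·399) = (318401,15960)
n=3: (318401,15960)∘(399,20) = (399·318401+398·20·15960, 399·15960+20·318401) = (254083599,12736060)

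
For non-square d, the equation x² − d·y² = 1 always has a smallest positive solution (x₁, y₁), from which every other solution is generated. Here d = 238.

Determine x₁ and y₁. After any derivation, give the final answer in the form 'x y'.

11663 756

√238 = [15; 2,2,1,14,1,2,2,30, …], period ℓ=8 (even) → k=7
i=0: a=15 ⇒ p=15, q=1
…
i=3: a=1 ⇒ p=108, q=7
…
i=5: a=1 ⇒ p=1697, q=110
i=6: a=2 ⇒ p=4983, q=323
i=7: a=2 ⇒ p=11663, q=756
→ (11663, 756).  Check: 11663²=136025569, 238·756²=136025568, difference 1.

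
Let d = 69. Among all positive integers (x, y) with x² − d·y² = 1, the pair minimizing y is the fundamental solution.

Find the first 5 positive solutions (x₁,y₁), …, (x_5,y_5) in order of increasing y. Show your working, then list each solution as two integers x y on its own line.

7775 936
120901249 14554800
1880014414175 226327139064
29234224019520001 3519386997890400
454592181623521601375 54726467590868580936

√69 → a₀=8, period (3,3,1,4,1,3,3,16); ℓ=8 even so k=7
i=0: a=8 ⇒ p=8, q=1
i=1: a=3 ⇒ p=25, q=3
…
i=5: a=1 ⇒ p=623, q=75
i=6: a=3 ⇒ p=2384, q=287
i=7: a=3 ⇒ p=7775, q=936
(x₁, y₁) = (7775, 936);  7775² − 69·936² = 1 ✓
(x_2, y_2) = (7775·7775 + 69·936·936, 7775·936 + 936·7775) = (120901249, 14554800)
(x_3, y_3) = (7775·120901249 + 69·936·14554800, 7775·14554800 + 936·120901249) = (1880014414175, 226327139064)
(x_4, y_4) = (7775·1880014414175 + 69·936·226327139064, 7775·226327139064 + 936·1880014414175) = (29234224019520001, 3519386997890400)
(x_5, y_5) = (7775·29234224019520001 + 69·936·3519386997890400, 7775·3519386997890400 + 936·29234224019520001) = (454592181623521601375, 54726467590868580936)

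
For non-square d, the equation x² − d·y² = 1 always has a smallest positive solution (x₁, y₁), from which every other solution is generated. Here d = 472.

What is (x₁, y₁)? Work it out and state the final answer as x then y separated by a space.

√472 = [21; 1,2,1,1,1,…,2,1,42, …], period ℓ=14 (even) → k=13
i=0: a=21 ⇒ p=21, q=1
i=1: a=1 ⇒ p=22, q=1
…
i=9: a=1 ⇒ p=30003, q=1381
i=10: a=1 ⇒ p=54227, q=2496
i=11: a=1 ⇒ p=84230, q=3877
i=12: a=2 ⇒ p=222687, q=10250
i=13: a=1 ⇒ p=306917, q=14127
→ (306917, 14127).  Check: 306917²=94198044889, 472·14127²=94198044888, difference 1.

306917 14127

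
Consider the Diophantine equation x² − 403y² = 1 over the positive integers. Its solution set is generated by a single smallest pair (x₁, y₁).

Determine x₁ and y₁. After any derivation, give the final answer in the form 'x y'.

669878 33369

√403 → a₀=20, period (13,2,1,3,1,3,1,2,13,40); ℓ=10 even so k=9
a_0=20:  p_0=20·1+0=20,  q_0=20·0+1=1
a_1=13:  p_1=13·20+1=261,  q_1=13·1+0=13
…
a_3=1:  p_3=1·542+261=803,  q_3=1·27+13=40
a_4=3:  p_4=3·803+542=2951,  q_4=3·40+27=147
a_5=1:  p_5=1·2951+803=3754,  q_5=1·147+40=187
a_6=3:  p_6=3·3754+2951=14213,  q_6=3·187+147=708
a_7=1:  p_7=1·14213+3754=17967,  q_7=1·708+187=895
a_8=2:  p_8=2·17967+14213=50147,  q_8=2·895+708=2498
a_9=13:  p_9=13·50147+17967=669878,  q_9=13·2498+895=33369
(x₁, y₁) = (669878, 33369);  669878² − 403·33369² = 1 ✓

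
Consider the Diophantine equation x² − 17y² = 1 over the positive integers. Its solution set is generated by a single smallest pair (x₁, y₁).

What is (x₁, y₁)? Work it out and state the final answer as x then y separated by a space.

33 8

√17 → a₀=4, period (8); ℓ=1 odd so k=1
k=0  a_k=4  p_k/q_k = 4/1
k=1  a_k=8  p_k/q_k = 33/8
(x₁, y₁) = (33, 8);  33² − 17·8² = 1 ✓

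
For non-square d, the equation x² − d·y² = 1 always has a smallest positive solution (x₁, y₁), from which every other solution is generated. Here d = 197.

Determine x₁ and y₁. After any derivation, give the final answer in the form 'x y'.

393 28

d=197: √d = [14; 28] (ℓ=1, odd), read p_1/q_1
k=0  a_k=14  p_k/q_k = 14/1
k=1  a_k=28  p_k/q_k = 393/28
fundamental: x₁=393, y₁=28  (since 154449 − 197·784 = 1)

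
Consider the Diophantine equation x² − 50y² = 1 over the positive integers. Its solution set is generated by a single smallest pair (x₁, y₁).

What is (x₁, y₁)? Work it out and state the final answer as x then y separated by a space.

√50 → a₀=7, period (14); ℓ=1 odd so k=1
k=0  a_k=7  p_k/q_k = 7/1
k=1  a_k=14  p_k/q_k = 99/14
(x₁, y₁) = (99, 14);  99² − 50·14² = 1 ✓

99 14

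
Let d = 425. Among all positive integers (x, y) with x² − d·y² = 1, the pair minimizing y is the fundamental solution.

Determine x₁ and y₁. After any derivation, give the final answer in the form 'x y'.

[20; 1,1,1,1,1,1,40] for √425; ℓ=7 ⇒ convergent index 13
k=0  a_k=20  p_k/q_k = 20/1
k=1  a_k=1  p_k/q_k = 21/1
…
k=7  a_k=40  p_k/q_k = 10885/528
…
k=9  a_k=1  p_k/q_k = 22038/1069
k=10  a_k=1  p_k/q_k = 33191/1610
k=11  a_k=1  p_k/q_k = 55229/2679
k=12  a_k=1  p_k/q_k = 88420/4289
k=13  a_k=1  p_k/q_k = 143649/6968
(x₁, y₁) = (143649, 6968);  143649² − 425·6968² = 1 ✓

143649 6968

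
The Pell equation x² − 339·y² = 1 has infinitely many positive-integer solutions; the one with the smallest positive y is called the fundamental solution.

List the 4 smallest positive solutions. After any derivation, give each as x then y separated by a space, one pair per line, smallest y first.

d=339: √d = [18; 2,2,2,1,17,1,2,2,2,36] (ℓ=10, even), read p_9/q_9
k=0  a_k=18  p_k/q_k = 18/1
…
k=2  a_k=2  p_k/q_k = 92/5
k=3  a_k=2  p_k/q_k = 221/12
…
k=6  a_k=1  p_k/q_k = 5855/318
k=7  a_k=2  p_k/q_k = 17252/937
k=8  a_k=2  p_k/q_k = 40359/2192
k=9  a_k=2  p_k/q_k = 97970/5321
(x₁, y₁) = (97970, 5321);  97970² − 339·5321² = 1 ✓
k=2:  x_2 = 97970·97970+339·5321·5321 = 19196241799,  y_2 = 97970·5321+5321·97970 = 1042596740
k=3:  x_3 = 97970·19196241799+339·5321·1042596740 = 3761311617998090,  y_3 = 97970·1042596740+5321·19196241799 = 204286405230279
k=4:  x_4 = 97970·3761311617998090+339·5321·204286405230279 = 736991398411349512801,  y_4 = 97970·204286405230279+5321·3761311617998090 = 40027878239778270520

97970 5321
19196241799 1042596740
3761311617998090 204286405230279
736991398411349512801 40027878239778270520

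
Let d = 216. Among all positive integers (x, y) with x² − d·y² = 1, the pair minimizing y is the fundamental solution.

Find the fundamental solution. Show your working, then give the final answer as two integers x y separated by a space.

485 33

d=216: √d = [14; 1,2,3,2,1,28] (ℓ=6, even), read p_5/q_5
k=0  a_k=14  p_k/q_k = 14/1
k=1  a_k=1  p_k/q_k = 15/1
…
k=3  a_k=3  p_k/q_k = 147/10
k=4  a_k=2  p_k/q_k = 338/23
k=5  a_k=1  p_k/q_k = 485/33
(x₁, y₁) = (485, 33);  485² − 216·33² = 1 ✓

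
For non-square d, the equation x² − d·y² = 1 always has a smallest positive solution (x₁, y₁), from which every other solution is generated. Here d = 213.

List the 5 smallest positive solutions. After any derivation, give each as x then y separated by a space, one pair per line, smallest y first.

194399 13320
75581942401 5178789360
29386108041429599 2013502945575960
11425260034216163289601 782845918228863306720
4442118250753789746628859999 304368927313532092980546600

√213 → a₀=14, period (1,1,2,6,1,8,1,6,2,1,1,28); ℓ=12 even so k=11
a_0=14:  p_0=14·1+0=14,  q_0=14·0+1=1
a_1=1:  p_1=1·14+1=15,  q_1=1·1+0=1
a_2=1:  p_2=1·15+14=29,  q_2=1·1+1=2
a_3=2:  p_3=2·29+15=73,  q_3=2·2+1=5
a_4=6:  p_4=6·73+29=467,  q_4=6·5+2=32
a_5=1:  p_5=1·467+73=540,  q_5=1·32+5=37
a_6=8:  p_6=8·540+467=4787,  q_6=8·37+32=328
…
a_8=6:  p_8=6·5327+4787=36749,  q_8=6·365+328=2518
a_9=2:  p_9=2·36749+5327=78825,  q_9=2·2518+365=5401
a_10=1:  p_10=1·78825+36749=115574,  q_10=1·5401+2518=7919
a_11=1:  p_11=1·115574+78825=194399,  q_11=1·7919+5401=13320
(x₁, y₁) = (194399, 13320);  194399² − 213·13320² = 1 ✓
n=2: (194399,13320)∘(194399,13320) = (194399·194399+213·13320·13320, 194399·13320+13320·194399) = (75581942401,5178789360)
n=3: (75581942401,5178789360)∘(194399,13320) = (194399·75581942401+213·13320·5178789360, 194399·5178789360+13320·75581942401) = (29386108041429599,2013502945575960)
n=4: (29386108041429599,2013502945575960)∘(194399,13320) = (194399·29386108041429599+213·13320·2013502945575960, 194399·2013502945575960+13320·29386108041429599) = (11425260034216163289601,782845918228863306720)
n=5: (11425260034216163289601,782845918228863306720)∘(194399,13320) = (194399·11425260034216163289601+213·13320·782845918228863306720, 194399·782845918228863306720+13320·11425260034216163289601) = (4442118250753789746628859999,304368927313532092980546600)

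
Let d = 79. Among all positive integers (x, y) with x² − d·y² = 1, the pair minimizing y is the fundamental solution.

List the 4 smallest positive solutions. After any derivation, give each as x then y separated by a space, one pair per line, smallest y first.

[8; 1,7,1,16] for √79; ℓ=4 ⇒ convergent index 3
step 0: (8, 1)  from 8·(1,0) + (0,1)
step 1: (9, 1)  from 1·(8,1) + (1,0)
step 2: (71, 8)  from 7·(9,1) + (8,1)
step 3: (80, 9)  from 1·(71,8) + (9,1)
(x₁, y₁) = (80, 9);  80² − 79·9² = 1 ✓
(80+9√79)^2 = 12799 + 1440√79
(80+9√79)^3 = 2047760 + 230391√79
(80+9√79)^4 = 327628801 + 36861120√79

80 9
12799 1440
2047760 230391
327628801 36861120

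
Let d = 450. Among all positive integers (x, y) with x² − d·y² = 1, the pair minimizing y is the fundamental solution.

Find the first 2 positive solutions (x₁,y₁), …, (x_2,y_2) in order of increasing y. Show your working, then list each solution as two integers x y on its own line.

19601 924
768398401 36222648

[21; 4,1,2,4,2,1,4,42] for √450; ℓ=8 ⇒ convergent index 7
a_0=21:  p_0=21·1+0=21,  q_0=21·0+1=1
a_1=4:  p_1=4·21+1=85,  q_1=4·1+0=4
a_2=1:  p_2=1·85+21=106,  q_2=1·4+1=5
a_3=2:  p_3=2·106+85=297,  q_3=2·5+4=14
a_4=4:  p_4=4·297+106=1294,  q_4=4·14+5=61
a_5=2:  p_5=2·1294+297=2885,  q_5=2·61+14=136
a_6=1:  p_6=1·2885+1294=4179,  q_6=1·136+61=197
a_7=4:  p_7=4·4179+2885=19601,  q_7=4·197+136=924
(x₁, y₁) = (19601, 924);  19601² − 450·924² = 1 ✓
(19601+924√450)^2 = 768398401 + 36222648√450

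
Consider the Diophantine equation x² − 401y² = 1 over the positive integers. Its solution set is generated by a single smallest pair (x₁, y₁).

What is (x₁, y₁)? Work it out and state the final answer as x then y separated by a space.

801 40

√401 = [20; 40, …], period ℓ=1 (odd) → k=1
i=0: a=20 ⇒ p=20, q=1
i=1: a=40 ⇒ p=801, q=40
→ (801, 40).  Check: 801²=641601, 401·40²=641600, difference 1.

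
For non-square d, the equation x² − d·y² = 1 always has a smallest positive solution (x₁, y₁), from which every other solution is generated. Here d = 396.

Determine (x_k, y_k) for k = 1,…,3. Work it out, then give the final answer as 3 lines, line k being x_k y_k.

199 10
79201 3980
31521799 1584030

√396 = [19; 1,8,1,38, …], period ℓ=4 (even) → k=3
k=0  a_k=19  p_k/q_k = 19/1
k=1  a_k=1  p_k/q_k = 20/1
k=2  a_k=8  p_k/q_k = 179/9
k=3  a_k=1  p_k/q_k = 199/10
→ (199, 10).  Check: 199²=39601, 396·10²=39600, difference 1.
(199+10√396)^2 = 79201 + 3980√396
(199+10√396)^3 = 31521799 + 1584030√396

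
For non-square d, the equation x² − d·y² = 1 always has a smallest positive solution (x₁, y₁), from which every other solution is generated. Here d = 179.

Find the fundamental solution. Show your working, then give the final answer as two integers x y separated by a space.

4190210 313191

√179 → a₀=13, period (2,1,1,1,3,…,1,2,26); ℓ=14 even so k=13
a_0=13:  p_0=13·1+0=13,  q_0=13·0+1=1
a_1=2:  p_1=2·13+1=27,  q_1=2·1+0=2
…
a_4=1:  p_4=1·67+40=107,  q_4=1·5+3=8
a_5=3:  p_5=3·107+67=388,  q_5=3·8+5=29
a_6=5:  p_6=5·388+107=2047,  q_6=5·29+8=153
a_7=13:  p_7=13·2047+388=26999,  q_7=13·153+29=2018
…
a_10=1:  p_10=1·438125+137042=575167,  q_10=1·32747+10243=42990
a_11=1:  p_11=1·575167+438125=1013292,  q_11=1·42990+32747=75737
a_12=1:  p_12=1·1013292+575167=1588459,  q_12=1·75737+42990=118727
a_13=2:  p_13=2·1588459+1013292=4190210,  q_13=2·118727+75737=313191
fundamental: x₁=4190210, y₁=313191  (since 17557859844100 − 179·98088602481 = 1)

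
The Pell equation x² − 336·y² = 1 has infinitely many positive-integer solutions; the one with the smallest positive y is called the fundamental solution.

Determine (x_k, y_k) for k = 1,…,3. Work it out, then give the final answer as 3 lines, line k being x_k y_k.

√336 = [18; 3,36, …], period ℓ=2 (even) → k=1
step 0: (18, 1)  from 18·(1,0) + (0,1)
step 1: (55, 3)  from 3·(18,1) + (1,0)
→ (55, 3).  Check: 55²=3025, 336·3²=3024, difference 1.
n=2: (55,3)∘(55,3) = (55·55+336·3·3, 55·3+3·55) = (6049,330)
n=3: (6049,330)∘(55,3) = (55·6049+336·3·330, 55·330+3·6049) = (665335,36297)

55 3
6049 330
665335 36297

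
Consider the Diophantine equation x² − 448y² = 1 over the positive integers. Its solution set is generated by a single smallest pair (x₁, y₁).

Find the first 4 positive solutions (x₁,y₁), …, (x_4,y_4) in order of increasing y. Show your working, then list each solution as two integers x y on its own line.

127 6
32257 1524
8193151 387090
2081028097 98319336

√448 = [21; 6,42, …], period ℓ=2 (even) → k=1
i=0: a=21 ⇒ p=21, q=1
i=1: a=6 ⇒ p=127, q=6
→ (127, 6).  Check: 127²=16129, 448·6²=16128, difference 1.
(127+6√448)^2 = 32257 + 1524√448
(127+6√448)^3 = 8193151 + 387090√448
(127+6√448)^4 = 2081028097 + 98319336√448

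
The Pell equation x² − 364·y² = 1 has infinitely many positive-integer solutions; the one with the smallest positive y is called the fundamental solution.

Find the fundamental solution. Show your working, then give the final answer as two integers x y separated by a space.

[19; 12,1,2,3,1,8,1,3,2,1,12,38] for √364; ℓ=12 ⇒ convergent index 11
i=0: a=19 ⇒ p=19, q=1
i=1: a=12 ⇒ p=229, q=12
i=2: a=1 ⇒ p=248, q=13
i=3: a=2 ⇒ p=725, q=38
i=4: a=3 ⇒ p=2423, q=127
i=5: a=1 ⇒ p=3148, q=165
…
i=8: a=3 ⇒ p=119872, q=6283
…
i=10: a=1 ⇒ p=390371, q=20461
i=11: a=12 ⇒ p=4954951, q=259710
fundamental: x₁=4954951, y₁=259710  (since 24551539412401 − 364·67449284100 = 1)

4954951 259710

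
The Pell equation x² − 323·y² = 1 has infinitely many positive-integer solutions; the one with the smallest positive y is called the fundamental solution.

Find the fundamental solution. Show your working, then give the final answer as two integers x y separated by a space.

18 1

d=323: √d = [17; 1,34] (ℓ=2, even), read p_1/q_1
k=0  a_k=17  p_k/q_k = 17/1
k=1  a_k=1  p_k/q_k = 18/1
→ (18, 1).  Check: 18²=324, 323·1²=323, difference 1.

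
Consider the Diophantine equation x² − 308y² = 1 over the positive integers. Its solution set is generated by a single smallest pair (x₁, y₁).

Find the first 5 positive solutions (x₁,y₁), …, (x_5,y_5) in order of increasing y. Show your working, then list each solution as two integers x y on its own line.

√308 → a₀=17, period (1,1,4,1,1,34); ℓ=6 even so k=5
a_0=17:  p_0=17·1+0=17,  q_0=17·0+1=1
…
a_2=1:  p_2=1·18+17=35,  q_2=1·1+1=2
…
a_4=1:  p_4=1·158+35=193,  q_4=1·9+2=11
a_5=1:  p_5=1·193+158=351,  q_5=1·11+9=20
fundamental: x₁=351, y₁=20  (since 123201 − 308·400 = 1)
(x_2, y_2) = (351·351 + 308·20·20, 351·20 + 20·351) = (246401, 14040)
(x_3, y_3) = (351·246401 + 308·20·14040, 351·14040 + 20·246401) = (172973151, 9856060)
(x_4, y_4) = (351·172973151 + 308·20·9856060, 351·9856060 + 20·172973151) = (121426905601, 6918940080)
(x_5, y_5) = (351·121426905601 + 308·20·6918940080, 351·6918940080 + 20·121426905601) = (85241514758751, 4857086080100)

351 20
246401 14040
172973151 9856060
121426905601 6918940080
85241514758751 4857086080100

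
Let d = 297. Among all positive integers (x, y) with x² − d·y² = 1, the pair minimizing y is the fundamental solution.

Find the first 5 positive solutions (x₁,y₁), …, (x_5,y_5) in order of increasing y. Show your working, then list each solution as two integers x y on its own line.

48599 2820
4723725601 274098360
459136680917399 26641812392460
44627167107085622401 2589530880648228720
4337671388015371645214999 251697222510604722734100

d=297: √d = [17; 4,3,1,1,2,1,1,3,4,34] (ℓ=10, even), read p_9/q_9
i=0: a=17 ⇒ p=17, q=1
…
i=2: a=3 ⇒ p=224, q=13
i=3: a=1 ⇒ p=293, q=17
i=4: a=1 ⇒ p=517, q=30
i=5: a=2 ⇒ p=1327, q=77
i=6: a=1 ⇒ p=1844, q=107
i=7: a=1 ⇒ p=3171, q=184
i=8: a=3 ⇒ p=11357, q=659
i=9: a=4 ⇒ p=48599, q=2820
fundamental: x₁=48599, y₁=2820  (since 2361862801 − 297·7952400 = 1)
n=2: (48599,2820)∘(48599,2820) = (48599·48599+297·2820·2820, 48599·2820+2820·48599) = (4723725601,274098360)
n=3: (4723725601,274098360)∘(48599,2820) = (48599·4723725601+297·2820·274098360, 48599·274098360+2820·4723725601) = (459136680917399,26641812392460)
n=4: (459136680917399,26641812392460)∘(48599,2820) = (48599·459136680917399+297·2820·26641812392460, 48599·26641812392460+2820·459136680917399) = (44627167107085622401,2589530880648228720)
n=5: (44627167107085622401,2589530880648228720)∘(48599,2820) = (48599·44627167107085622401+297·2820·2589530880648228720, 48599·2589530880648228720+2820·44627167107085622401) = (4337671388015371645214999,251697222510604722734100)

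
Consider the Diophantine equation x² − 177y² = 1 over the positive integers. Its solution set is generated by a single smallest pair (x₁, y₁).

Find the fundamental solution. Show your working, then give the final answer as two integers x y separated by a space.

62423 4692

√177 = [13; 3,3,2,8,2,3,3,26, …], period ℓ=8 (even) → k=7
step 0: (13, 1)  from 13·(1,0) + (0,1)
step 1: (40, 3)  from 3·(13,1) + (1,0)
step 2: (133, 10)  from 3·(40,3) + (13,1)
…
step 4: (2581, 194)  from 8·(306,23) + (133,10)
step 5: (5468, 411)  from 2·(2581,194) + (306,23)
step 6: (18985, 1427)  from 3·(5468,411) + (2581,194)
step 7: (62423, 4692)  from 3·(18985,1427) + (5468,411)
fundamental: x₁=62423, y₁=4692  (since 3896630929 − 177·22014864 = 1)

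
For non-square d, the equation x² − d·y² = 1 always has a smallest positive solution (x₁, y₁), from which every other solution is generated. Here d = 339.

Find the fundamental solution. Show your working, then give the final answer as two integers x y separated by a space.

d=339: √d = [18; 2,2,2,1,17,1,2,2,2,36] (ℓ=10, even), read p_9/q_9
step 0: (18, 1)  from 18·(1,0) + (0,1)
step 1: (37, 2)  from 2·(18,1) + (1,0)
…
step 3: (221, 12)  from 2·(92,5) + (37,2)
step 4: (313, 17)  from 1·(221,12) + (92,5)
step 5: (5542, 301)  from 17·(313,17) + (221,12)
step 6: (5855, 318)  from 1·(5542,301) + (313,17)
step 7: (17252, 937)  from 2·(5855,318) + (5542,301)
step 8: (40359, 2192)  from 2·(17252,937) + (5855,318)
step 9: (97970, 5321)  from 2·(40359,2192) + (17252,937)
→ (97970, 5321).  Check: 97970²=9598120900, 339·5321²=9598120899, difference 1.

97970 5321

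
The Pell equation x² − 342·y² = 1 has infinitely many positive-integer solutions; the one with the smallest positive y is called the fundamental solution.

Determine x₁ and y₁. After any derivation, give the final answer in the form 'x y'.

[18; 2,36] for √342; ℓ=2 ⇒ convergent index 1
k=0  a_k=18  p_k/q_k = 18/1
k=1  a_k=2  p_k/q_k = 37/2
fundamental: x₁=37, y₁=2  (since 1369 − 342·4 = 1)

37 2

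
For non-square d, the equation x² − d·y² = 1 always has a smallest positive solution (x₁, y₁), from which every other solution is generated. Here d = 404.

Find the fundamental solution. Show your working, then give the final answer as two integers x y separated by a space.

d=404: √d = [20; 10,40] (ℓ=2, even), read p_1/q_1
a_0=20:  p_0=20·1+0=20,  q_0=20·0+1=1
a_1=10:  p_1=10·20+1=201,  q_1=10·1+0=10
fundamental: x₁=201, y₁=10  (since 40401 − 404·100 = 1)

201 10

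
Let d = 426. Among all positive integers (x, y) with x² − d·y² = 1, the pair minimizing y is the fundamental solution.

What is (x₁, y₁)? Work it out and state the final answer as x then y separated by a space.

[20; 1,1,1,3,2,6,2,3,1,1,1,40] for √426; ℓ=12 ⇒ convergent index 11
k=0  a_k=20  p_k/q_k = 20/1
k=1  a_k=1  p_k/q_k = 21/1
k=2  a_k=1  p_k/q_k = 41/2
k=3  a_k=1  p_k/q_k = 62/3
…
k=8  a_k=3  p_k/q_k = 24809/1202
k=9  a_k=1  p_k/q_k = 31971/1549
k=10  a_k=1  p_k/q_k = 56780/2751
k=11  a_k=1  p_k/q_k = 88751/4300
→ (88751, 4300).  Check: 88751²=7876740001, 426·4300²=7876740000, difference 1.

88751 4300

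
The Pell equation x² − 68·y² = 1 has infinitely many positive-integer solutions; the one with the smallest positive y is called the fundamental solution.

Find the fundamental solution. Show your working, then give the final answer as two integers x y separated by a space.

√68 → a₀=8, period (4,16); ℓ=2 even so k=1
i=0: a=8 ⇒ p=8, q=1
i=1: a=4 ⇒ p=33, q=4
→ (33, 4).  Check: 33²=1089, 68·4²=1088, difference 1.

33 4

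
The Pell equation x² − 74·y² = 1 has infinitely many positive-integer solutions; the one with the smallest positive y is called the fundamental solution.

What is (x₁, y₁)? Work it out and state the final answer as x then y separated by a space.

[8; 1,1,1,1,16] for √74; ℓ=5 ⇒ convergent index 9
i=0: a=8 ⇒ p=8, q=1
…
i=2: a=1 ⇒ p=17, q=2
…
i=6: a=1 ⇒ p=757, q=88
…
i=8: a=1 ⇒ p=2228, q=259
i=9: a=1 ⇒ p=3699, q=430
→ (3699, 430).  Check: 3699²=13682601, 74·430²=13682600, difference 1.

3699 430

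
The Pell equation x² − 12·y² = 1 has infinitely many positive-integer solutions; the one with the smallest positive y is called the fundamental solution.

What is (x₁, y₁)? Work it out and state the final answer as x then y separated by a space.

d=12: √d = [3; 2,6] (ℓ=2, even), read p_1/q_1
step 0: (3, 1)  from 3·(1,0) + (0,1)
step 1: (7, 2)  from 2·(3,1) + (1,0)
→ (7, 2).  Check: 7²=49, 12·2²=48, difference 1.

7 2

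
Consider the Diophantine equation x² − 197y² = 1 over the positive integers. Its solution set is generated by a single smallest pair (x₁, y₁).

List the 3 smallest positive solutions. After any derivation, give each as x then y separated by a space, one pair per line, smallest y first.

√197 → a₀=14, period (28); ℓ=1 odd so k=1
i=0: a=14 ⇒ p=14, q=1
i=1: a=28 ⇒ p=393, q=28
→ (393, 28).  Check: 393²=154449, 197·28²=154448, difference 1.
k=2:  x_2 = 393·393+197·28·28 = 308897,  y_2 = 393·28+28·393 = 22008
k=3:  x_3 = 393·308897+197·28·22008 = 242792649,  y_3 = 393·22008+28·308897 = 17298260

393 28
308897 22008
242792649 17298260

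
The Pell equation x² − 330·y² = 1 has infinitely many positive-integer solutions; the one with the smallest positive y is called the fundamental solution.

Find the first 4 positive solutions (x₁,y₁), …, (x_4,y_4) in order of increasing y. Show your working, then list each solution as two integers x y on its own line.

d=330: √d = [18; 6,36] (ℓ=2, even), read p_1/q_1
a_0=18:  p_0=18·1+0=18,  q_0=18·0+1=1
a_1=6:  p_1=6·18+1=109,  q_1=6·1+0=6
→ (109, 6).  Check: 109²=11881, 330·6²=11880, difference 1.
n=2: (109,6)∘(109,6) = (109·109+330·6·6, 109·6+6·109) = (23761,1308)
n=3: (23761,1308)∘(109,6) = (109·23761+330·6·1308, 109·1308+6·23761) = (5179789,285138)
n=4: (5179789,285138)∘(109,6) = (109·5179789+330·6·285138, 109·285138+6·5179789) = (1129170241,62158776)

109 6
23761 1308
5179789 285138
1129170241 62158776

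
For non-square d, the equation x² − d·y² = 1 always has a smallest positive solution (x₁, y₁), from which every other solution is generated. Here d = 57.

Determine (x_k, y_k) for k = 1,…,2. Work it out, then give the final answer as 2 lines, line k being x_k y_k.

√57 → a₀=7, period (1,1,4,1,1,14); ℓ=6 even so k=5
k=0  a_k=7  p_k/q_k = 7/1
…
k=4  a_k=1  p_k/q_k = 83/11
k=5  a_k=1  p_k/q_k = 151/20
fundamental: x₁=151, y₁=20  (since 22801 − 57·400 = 1)
(x_2, y_2) = (151·151 + 57·20·20, 151·20 + 20·151) = (45601, 6040)

151 20
45601 6040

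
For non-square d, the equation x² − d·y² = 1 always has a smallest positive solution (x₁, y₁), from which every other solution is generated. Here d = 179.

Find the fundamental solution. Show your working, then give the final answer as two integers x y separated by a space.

d=179: √d = [13; 2,1,1,1,3,…,1,2,26] (ℓ=14, even), read p_13/q_13
i=0: a=13 ⇒ p=13, q=1
…
i=10: a=1 ⇒ p=575167, q=42990
…
i=12: a=1 ⇒ p=1588459, q=118727
i=13: a=2 ⇒ p=4190210, q=313191
fundamental: x₁=4190210, y₁=313191  (since 17557859844100 − 179·98088602481 = 1)

4190210 313191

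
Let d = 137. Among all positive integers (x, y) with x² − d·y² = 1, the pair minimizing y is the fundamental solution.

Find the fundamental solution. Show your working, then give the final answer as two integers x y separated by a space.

[11; 1,2,2,1,1,2,2,1,22] for √137; ℓ=9 ⇒ convergent index 17
a_0=11:  p_0=11·1+0=11,  q_0=11·0+1=1
…
a_2=2:  p_2=2·12+11=35,  q_2=2·1+1=3
a_3=2:  p_3=2·35+12=82,  q_3=2·3+1=7
…
a_5=1:  p_5=1·117+82=199,  q_5=1·10+7=17
…
a_7=2:  p_7=2·515+199=1229,  q_7=2·44+17=105
a_8=1:  p_8=1·1229+515=1744,  q_8=1·105+44=149
…
a_10=1:  p_10=1·39597+1744=41341,  q_10=1·3383+149=3532
a_11=2:  p_11=2·41341+39597=122279,  q_11=2·3532+3383=10447
a_12=2:  p_12=2·122279+41341=285899,  q_12=2·10447+3532=24426
a_13=1:  p_13=1·285899+122279=408178,  q_13=1·24426+10447=34873
a_14=1:  p_14=1·408178+285899=694077,  q_14=1·34873+24426=59299
…
a_16=2:  p_16=2·1796332+694077=4286741,  q_16=2·153471+59299=366241
a_17=1:  p_17=1·4286741+1796332=6083073,  q_17=1·366241+153471=519712
(x₁, y₁) = (6083073, 519712);  6083073² − 137·519712² = 1 ✓

6083073 519712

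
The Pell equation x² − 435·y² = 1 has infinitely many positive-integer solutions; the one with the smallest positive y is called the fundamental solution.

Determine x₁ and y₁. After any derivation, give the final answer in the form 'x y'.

146 7

d=435: √d = [20; 1,5,1,40] (ℓ=4, even), read p_3/q_3
a_0=20:  p_0=20·1+0=20,  q_0=20·0+1=1
…
a_2=5:  p_2=5·21+20=125,  q_2=5·1+1=6
a_3=1:  p_3=1·125+21=146,  q_3=1·6+1=7
(x₁, y₁) = (146, 7);  146² − 435·7² = 1 ✓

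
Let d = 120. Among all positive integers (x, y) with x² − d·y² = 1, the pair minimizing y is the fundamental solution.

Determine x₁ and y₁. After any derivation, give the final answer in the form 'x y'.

11 1

d=120: √d = [10; 1,20] (ℓ=2, even), read p_1/q_1
i=0: a=10 ⇒ p=10, q=1
i=1: a=1 ⇒ p=11, q=1
fundamental: x₁=11, y₁=1  (since 121 − 120·1 = 1)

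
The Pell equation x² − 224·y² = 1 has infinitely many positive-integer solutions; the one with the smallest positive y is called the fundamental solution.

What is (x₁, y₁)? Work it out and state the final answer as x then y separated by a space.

15 1

√224 → a₀=14, period (1,28); ℓ=2 even so k=1
i=0: a=14 ⇒ p=14, q=1
i=1: a=1 ⇒ p=15, q=1
fundamental: x₁=15, y₁=1  (since 225 − 224·1 = 1)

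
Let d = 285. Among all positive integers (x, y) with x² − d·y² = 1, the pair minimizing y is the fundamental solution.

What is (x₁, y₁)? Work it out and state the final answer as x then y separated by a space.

[16; 1,7,2,7,1,32] for √285; ℓ=6 ⇒ convergent index 5
i=0: a=16 ⇒ p=16, q=1
i=1: a=1 ⇒ p=17, q=1
i=2: a=7 ⇒ p=135, q=8
i=3: a=2 ⇒ p=287, q=17
i=4: a=7 ⇒ p=2144, q=127
i=5: a=1 ⇒ p=2431, q=144
→ (2431, 144).  Check: 2431²=5909761, 285·144²=5909760, difference 1.

2431 144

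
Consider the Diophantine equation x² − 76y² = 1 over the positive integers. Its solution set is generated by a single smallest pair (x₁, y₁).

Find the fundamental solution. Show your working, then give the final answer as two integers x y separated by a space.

57799 6630

√76 → a₀=8, period (1,2,1,1,5,4,5,1,1,2,1,16); ℓ=12 even so k=11
a_0=8:  p_0=8·1+0=8,  q_0=8·0+1=1
a_1=1:  p_1=1·8+1=9,  q_1=1·1+0=1
…
a_3=1:  p_3=1·26+9=35,  q_3=1·3+1=4
…
a_6=4:  p_6=4·340+61=1421,  q_6=4·39+7=163
a_7=5:  p_7=5·1421+340=7445,  q_7=5·163+39=854
…
a_9=1:  p_9=1·8866+7445=16311,  q_9=1·1017+854=1871
a_10=2:  p_10=2·16311+8866=41488,  q_10=2·1871+1017=4759
a_11=1:  p_11=1·41488+16311=57799,  q_11=1·4759+1871=6630
→ (57799, 6630).  Check: 57799²=3340724401, 76·6630²=3340724400, difference 1.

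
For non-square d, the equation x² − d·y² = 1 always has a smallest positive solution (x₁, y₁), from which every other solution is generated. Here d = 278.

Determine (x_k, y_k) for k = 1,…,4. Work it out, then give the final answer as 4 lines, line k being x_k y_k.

2501 150
12510001 750300
62575022501 3753000450
313000250040001 18772507500600

√278 → a₀=16, period (1,2,16,2,1,32); ℓ=6 even so k=5
a_0=16:  p_0=16·1+0=16,  q_0=16·0+1=1
…
a_4=2:  p_4=2·817+50=1684,  q_4=2·49+3=101
a_5=1:  p_5=1·1684+817=2501,  q_5=1·101+49=150
(x₁, y₁) = (2501, 150);  2501² − 278·150² = 1 ✓
(2501+150√278)^2 = 12510001 + 750300√278
(2501+150√278)^3 = 62575022501 + 3753000450√278
(2501+150√278)^4 = 313000250040001 + 18772507500600√278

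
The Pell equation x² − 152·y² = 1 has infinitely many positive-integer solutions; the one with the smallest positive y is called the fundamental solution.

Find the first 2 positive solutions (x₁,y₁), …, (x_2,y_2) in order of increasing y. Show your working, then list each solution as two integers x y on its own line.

d=152: √d = [12; 3,24] (ℓ=2, even), read p_1/q_1
step 0: (12, 1)  from 12·(1,0) + (0,1)
step 1: (37, 3)  from 3·(12,1) + (1,0)
fundamental: x₁=37, y₁=3  (since 1369 − 152·9 = 1)
n=2: (37,3)∘(37,3) = (37·37+152·3·3, 37·3+3·37) = (2737,222)

37 3
2737 222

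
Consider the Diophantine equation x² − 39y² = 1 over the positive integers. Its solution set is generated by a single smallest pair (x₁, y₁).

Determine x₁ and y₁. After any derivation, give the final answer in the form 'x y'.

[6; 4,12] for √39; ℓ=2 ⇒ convergent index 1
i=0: a=6 ⇒ p=6, q=1
i=1: a=4 ⇒ p=25, q=4
(x₁, y₁) = (25, 4);  25² − 39·4² = 1 ✓

25 4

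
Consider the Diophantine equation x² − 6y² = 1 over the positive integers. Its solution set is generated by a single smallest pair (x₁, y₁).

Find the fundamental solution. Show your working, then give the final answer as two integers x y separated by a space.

5 2

d=6: √d = [2; 2,4] (ℓ=2, even), read p_1/q_1
k=0  a_k=2  p_k/q_k = 2/1
k=1  a_k=2  p_k/q_k = 5/2
(x₁, y₁) = (5, 2);  5² − 6·2² = 1 ✓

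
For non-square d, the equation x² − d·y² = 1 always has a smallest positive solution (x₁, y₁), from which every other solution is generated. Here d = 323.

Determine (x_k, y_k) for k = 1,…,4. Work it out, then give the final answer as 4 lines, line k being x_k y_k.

18 1
647 36
23274 1295
837217 46584

d=323: √d = [17; 1,34] (ℓ=2, even), read p_1/q_1
k=0  a_k=17  p_k/q_k = 17/1
k=1  a_k=1  p_k/q_k = 18/1
fundamental: x₁=18, y₁=1  (since 324 − 323·1 = 1)
k=2:  x_2 = 18·18+323·1·1 = 647,  y_2 = 18·1+1·18 = 36
k=3:  x_3 = 18·647+323·1·36 = 23274,  y_3 = 18·36+1·647 = 1295
k=4:  x_4 = 18·23274+323·1·1295 = 837217,  y_4 = 18·1295+1·23274 = 46584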